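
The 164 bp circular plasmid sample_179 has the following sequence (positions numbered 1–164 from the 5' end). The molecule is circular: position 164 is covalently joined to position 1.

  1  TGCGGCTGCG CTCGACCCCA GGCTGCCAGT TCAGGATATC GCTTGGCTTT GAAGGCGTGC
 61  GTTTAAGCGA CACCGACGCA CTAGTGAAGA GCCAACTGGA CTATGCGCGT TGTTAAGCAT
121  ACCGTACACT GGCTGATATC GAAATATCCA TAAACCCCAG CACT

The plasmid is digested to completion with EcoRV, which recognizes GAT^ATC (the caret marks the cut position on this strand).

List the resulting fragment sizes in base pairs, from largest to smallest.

100, 64 bp

EcoRV sites (GATATC) start at positions 35, 135.
EcoRV cuts after base 3 of each site, so after positions 37, 137.
Circular molecule, 2 cuts → 2 fragments:
  38–137 → 100 bp
  138–164 then 1–37 → 27 + 37 = 64 bp
Sorted largest to smallest: 100, 64 bp.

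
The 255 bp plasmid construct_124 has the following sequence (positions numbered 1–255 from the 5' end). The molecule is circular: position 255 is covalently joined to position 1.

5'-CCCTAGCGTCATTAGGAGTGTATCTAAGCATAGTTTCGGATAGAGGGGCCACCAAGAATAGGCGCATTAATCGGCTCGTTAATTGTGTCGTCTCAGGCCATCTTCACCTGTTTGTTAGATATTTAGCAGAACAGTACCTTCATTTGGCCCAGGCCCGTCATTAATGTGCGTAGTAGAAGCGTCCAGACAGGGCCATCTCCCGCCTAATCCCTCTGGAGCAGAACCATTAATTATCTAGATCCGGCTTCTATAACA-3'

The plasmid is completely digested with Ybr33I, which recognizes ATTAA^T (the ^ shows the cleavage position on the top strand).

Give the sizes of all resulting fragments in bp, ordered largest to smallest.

95, 94, 66 bp

Ybr33I sites (ATTAAT) start at positions 66, 160, 226.
Ybr33I cuts after base 5 of each site (before the last base), so after positions 70, 164, 230.
Circular molecule, 3 cuts → 3 fragments:
  71–164 → 94 bp
  165–230 → 66 bp
  231–255 then 1–70 → 25 + 70 = 95 bp
Sorted largest to smallest: 95, 94, 66 bp.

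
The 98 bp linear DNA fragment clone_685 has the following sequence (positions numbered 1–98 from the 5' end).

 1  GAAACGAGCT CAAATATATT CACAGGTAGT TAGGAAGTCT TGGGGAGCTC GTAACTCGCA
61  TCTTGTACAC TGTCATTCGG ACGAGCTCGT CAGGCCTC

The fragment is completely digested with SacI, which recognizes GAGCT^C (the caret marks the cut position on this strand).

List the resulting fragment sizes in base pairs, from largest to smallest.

39, 38, 11, 10 bp

SacI sites (GAGCTC) start at positions 6, 45, 83.
SacI cuts after base 5 of each site (before the last base), so after positions 10, 49, 87.
Linear molecule, 3 cuts → 4 fragments:
  1–10 → 10 bp
  11–49 → 39 bp
  50–87 → 38 bp
  88–98 → 11 bp
Sorted largest to smallest: 39, 38, 11, 10 bp.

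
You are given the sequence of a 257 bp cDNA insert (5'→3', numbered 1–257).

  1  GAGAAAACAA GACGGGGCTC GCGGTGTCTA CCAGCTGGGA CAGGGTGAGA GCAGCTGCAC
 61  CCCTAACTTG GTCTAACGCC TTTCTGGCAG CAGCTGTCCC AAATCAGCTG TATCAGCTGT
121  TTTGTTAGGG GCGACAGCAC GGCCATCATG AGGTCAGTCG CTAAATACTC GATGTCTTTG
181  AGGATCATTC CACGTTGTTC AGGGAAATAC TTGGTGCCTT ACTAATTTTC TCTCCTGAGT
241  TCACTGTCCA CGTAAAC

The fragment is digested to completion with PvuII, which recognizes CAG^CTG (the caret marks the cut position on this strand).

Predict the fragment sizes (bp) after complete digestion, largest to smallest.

PvuII sites (CAGCTG) start at positions 32, 52, 91, 105, 114.
PvuII cuts after base 3 of each site, so after positions 34, 54, 93, 107, 116.
Linear molecule, 5 cuts → 6 fragments:
  1–34 → 34 bp
  35–54 → 20 bp
  55–93 → 39 bp
  94–107 → 14 bp
  108–116 → 9 bp
  117–257 → 141 bp
Sorted largest to smallest: 141, 39, 34, 20, 14, 9 bp.

141, 39, 34, 20, 14, 9 bp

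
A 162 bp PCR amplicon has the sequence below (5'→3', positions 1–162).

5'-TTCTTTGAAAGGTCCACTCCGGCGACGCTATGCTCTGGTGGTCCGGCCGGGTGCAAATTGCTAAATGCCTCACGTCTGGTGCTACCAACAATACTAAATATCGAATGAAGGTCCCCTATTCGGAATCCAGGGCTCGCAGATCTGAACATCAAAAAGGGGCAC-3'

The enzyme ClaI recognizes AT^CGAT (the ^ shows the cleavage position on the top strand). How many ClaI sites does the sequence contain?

0

No occurrence of ATCGAT is present in the sequence.
ClaI does not cut: 0 sites.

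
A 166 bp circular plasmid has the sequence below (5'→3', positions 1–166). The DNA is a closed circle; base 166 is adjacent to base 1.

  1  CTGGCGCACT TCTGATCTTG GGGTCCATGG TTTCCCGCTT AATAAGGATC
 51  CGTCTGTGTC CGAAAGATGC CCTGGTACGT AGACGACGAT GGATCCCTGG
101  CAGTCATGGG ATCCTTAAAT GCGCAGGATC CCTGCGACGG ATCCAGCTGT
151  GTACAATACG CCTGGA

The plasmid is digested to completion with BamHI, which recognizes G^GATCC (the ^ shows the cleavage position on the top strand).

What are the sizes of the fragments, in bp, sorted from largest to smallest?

73, 45, 18, 17, 13 bp

BamHI sites (GGATCC) start at positions 46, 91, 109, 126, 139.
BamHI cuts after the first base of each site, so after positions 46, 91, 109, 126, 139.
Circular molecule, 5 cuts → 5 fragments:
  47–91 → 45 bp
  92–109 → 18 bp
  110–126 → 17 bp
  127–139 → 13 bp
  140–166 then 1–46 → 27 + 46 = 73 bp
Sorted largest to smallest: 73, 45, 18, 17, 13 bp.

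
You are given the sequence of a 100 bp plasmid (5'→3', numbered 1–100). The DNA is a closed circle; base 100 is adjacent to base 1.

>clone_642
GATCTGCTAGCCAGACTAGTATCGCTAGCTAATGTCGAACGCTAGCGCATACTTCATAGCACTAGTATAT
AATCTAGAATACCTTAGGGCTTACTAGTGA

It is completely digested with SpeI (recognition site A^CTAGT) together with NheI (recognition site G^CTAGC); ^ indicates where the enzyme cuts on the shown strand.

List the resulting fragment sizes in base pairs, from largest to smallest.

SpeI sites (ACTAGT) start at positions 15, 61, 93.
SpeI cuts after the first base of each site, so after positions 15, 61, 93.
NheI sites (GCTAGC) start at positions 6, 24, 41.
NheI cuts after the first base of each site, so after positions 6, 24, 41.
Combined cut positions: 6, 15, 24, 41, 61, 93.
Circular molecule, 6 cuts → 6 fragments:
  7–15 → 9 bp
  16–24 → 9 bp
  25–41 → 17 bp
  42–61 → 20 bp
  62–93 → 32 bp
  94–100 then 1–6 → 7 + 6 = 13 bp
Sorted largest to smallest: 32, 20, 17, 13, 9, 9 bp.

32, 20, 17, 13, 9, 9 bp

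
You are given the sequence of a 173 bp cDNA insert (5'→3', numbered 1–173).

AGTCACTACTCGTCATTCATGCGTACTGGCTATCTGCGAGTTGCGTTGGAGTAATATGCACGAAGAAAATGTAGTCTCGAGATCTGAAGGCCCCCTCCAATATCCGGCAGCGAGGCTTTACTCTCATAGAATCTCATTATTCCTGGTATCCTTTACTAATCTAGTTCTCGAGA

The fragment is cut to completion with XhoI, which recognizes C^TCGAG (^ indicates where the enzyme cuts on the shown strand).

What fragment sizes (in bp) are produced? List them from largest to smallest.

91, 76, 6 bp

XhoI sites (CTCGAG) start at positions 76, 167.
XhoI cuts after the first base of each site, so after positions 76, 167.
Linear molecule, 2 cuts → 3 fragments:
  1–76 → 76 bp
  77–167 → 91 bp
  168–173 → 6 bp
Sorted largest to smallest: 91, 76, 6 bp.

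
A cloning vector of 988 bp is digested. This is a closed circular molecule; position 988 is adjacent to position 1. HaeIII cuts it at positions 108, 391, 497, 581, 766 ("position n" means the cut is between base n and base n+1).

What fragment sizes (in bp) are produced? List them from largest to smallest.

330, 283, 185, 106, 84 bp

Circular molecule, 5 cuts → 5 fragments:
  391 − 108 = 283 bp
  497 − 391 = 106 bp
  581 − 497 = 84 bp
  766 − 581 = 185 bp
  wrap: 988 − 766 + 108 = 330 bp
Sorted largest to smallest: 330, 283, 185, 106, 84 bp.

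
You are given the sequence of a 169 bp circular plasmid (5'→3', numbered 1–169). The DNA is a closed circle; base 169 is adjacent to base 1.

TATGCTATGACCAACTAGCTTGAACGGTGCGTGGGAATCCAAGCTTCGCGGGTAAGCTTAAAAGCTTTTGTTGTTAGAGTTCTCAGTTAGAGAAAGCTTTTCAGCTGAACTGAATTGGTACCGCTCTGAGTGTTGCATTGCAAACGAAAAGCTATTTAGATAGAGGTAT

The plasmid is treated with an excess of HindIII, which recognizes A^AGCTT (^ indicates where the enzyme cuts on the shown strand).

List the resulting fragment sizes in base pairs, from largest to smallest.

HindIII sites (AAGCTT) start at positions 41, 54, 62, 94.
HindIII cuts after the first base of each site, so after positions 41, 54, 62, 94.
Circular molecule, 4 cuts → 4 fragments:
  42–54 → 13 bp
  55–62 → 8 bp
  63–94 → 32 bp
  95–169 then 1–41 → 75 + 41 = 116 bp
Sorted largest to smallest: 116, 32, 13, 8 bp.

116, 32, 13, 8 bp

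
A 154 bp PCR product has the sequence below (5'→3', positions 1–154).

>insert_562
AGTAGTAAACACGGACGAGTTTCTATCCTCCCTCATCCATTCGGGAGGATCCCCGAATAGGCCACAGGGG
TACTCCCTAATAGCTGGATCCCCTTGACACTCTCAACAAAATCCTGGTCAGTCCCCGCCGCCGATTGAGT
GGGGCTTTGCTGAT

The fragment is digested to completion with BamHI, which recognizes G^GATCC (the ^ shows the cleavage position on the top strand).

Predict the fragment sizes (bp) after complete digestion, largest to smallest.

68, 47, 39 bp

BamHI sites (GGATCC) start at positions 47, 86.
BamHI cuts after the first base of each site, so after positions 47, 86.
Linear molecule, 2 cuts → 3 fragments:
  1–47 → 47 bp
  48–86 → 39 bp
  87–154 → 68 bp
Sorted largest to smallest: 68, 47, 39 bp.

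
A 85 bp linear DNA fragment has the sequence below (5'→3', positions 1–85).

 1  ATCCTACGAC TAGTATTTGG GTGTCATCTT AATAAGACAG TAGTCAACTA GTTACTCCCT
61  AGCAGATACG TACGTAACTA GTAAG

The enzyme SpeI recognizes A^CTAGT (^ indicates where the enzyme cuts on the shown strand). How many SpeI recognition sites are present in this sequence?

3

ACTAGT occurs starting at positions 9, 47, 77.
SpeI cuts at 3 sites.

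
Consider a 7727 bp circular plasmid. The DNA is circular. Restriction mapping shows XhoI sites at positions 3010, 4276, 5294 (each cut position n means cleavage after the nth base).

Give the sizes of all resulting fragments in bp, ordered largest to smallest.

Circular molecule, 3 cuts → 3 fragments:
  4276 − 3010 = 1266 bp
  5294 − 4276 = 1018 bp
  wrap: 7727 − 5294 + 3010 = 5443 bp
Sorted largest to smallest: 5443, 1266, 1018 bp.

5443, 1266, 1018 bp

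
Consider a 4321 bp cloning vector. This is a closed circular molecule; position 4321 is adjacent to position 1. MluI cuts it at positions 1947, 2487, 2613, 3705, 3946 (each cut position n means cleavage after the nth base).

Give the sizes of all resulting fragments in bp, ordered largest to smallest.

Circular molecule, 5 cuts → 5 fragments:
  2487 − 1947 = 540 bp
  2613 − 2487 = 126 bp
  3705 − 2613 = 1092 bp
  3946 − 3705 = 241 bp
  wrap: 4321 − 3946 + 1947 = 2322 bp
Sorted largest to smallest: 2322, 1092, 540, 241, 126 bp.

2322, 1092, 540, 241, 126 bp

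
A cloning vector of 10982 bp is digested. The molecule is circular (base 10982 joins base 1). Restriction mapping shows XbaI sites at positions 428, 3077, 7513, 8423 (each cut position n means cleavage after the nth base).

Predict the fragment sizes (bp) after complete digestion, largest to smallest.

4436, 2987, 2649, 910 bp

Circular molecule, 4 cuts → 4 fragments:
  3077 − 428 = 2649 bp
  7513 − 3077 = 4436 bp
  8423 − 7513 = 910 bp
  wrap: 10982 − 8423 + 428 = 2987 bp
Sorted largest to smallest: 4436, 2987, 2649, 910 bp.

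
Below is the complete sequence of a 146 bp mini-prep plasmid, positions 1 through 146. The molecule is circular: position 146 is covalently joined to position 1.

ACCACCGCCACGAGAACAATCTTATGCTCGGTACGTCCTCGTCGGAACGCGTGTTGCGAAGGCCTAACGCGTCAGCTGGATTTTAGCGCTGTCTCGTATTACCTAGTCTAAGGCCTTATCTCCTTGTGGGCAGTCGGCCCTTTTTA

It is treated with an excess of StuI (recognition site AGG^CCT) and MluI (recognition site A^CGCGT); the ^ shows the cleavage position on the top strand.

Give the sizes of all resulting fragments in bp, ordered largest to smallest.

StuI sites (AGGCCT) start at positions 60, 111.
StuI cuts after base 3 of each site, so after positions 62, 113.
MluI sites (ACGCGT) start at positions 47, 67.
MluI cuts after the first base of each site, so after positions 47, 67.
Combined cut positions: 47, 62, 67, 113.
Circular molecule, 4 cuts → 4 fragments:
  48–62 → 15 bp
  63–67 → 5 bp
  68–113 → 46 bp
  114–146 then 1–47 → 33 + 47 = 80 bp
Sorted largest to smallest: 80, 46, 15, 5 bp.

80, 46, 15, 5 bp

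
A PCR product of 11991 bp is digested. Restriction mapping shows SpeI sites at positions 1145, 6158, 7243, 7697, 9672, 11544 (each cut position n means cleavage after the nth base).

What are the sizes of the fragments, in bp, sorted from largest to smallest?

5013, 1975, 1872, 1145, 1085, 454, 447 bp

Linear molecule, 6 cuts → 7 fragments:
  1145 − 0 = 1145 bp
  6158 − 1145 = 5013 bp
  7243 − 6158 = 1085 bp
  7697 − 7243 = 454 bp
  9672 − 7697 = 1975 bp
  11544 − 9672 = 1872 bp
  11991 − 11544 = 447 bp
Sorted largest to smallest: 5013, 1975, 1872, 1145, 1085, 454, 447 bp.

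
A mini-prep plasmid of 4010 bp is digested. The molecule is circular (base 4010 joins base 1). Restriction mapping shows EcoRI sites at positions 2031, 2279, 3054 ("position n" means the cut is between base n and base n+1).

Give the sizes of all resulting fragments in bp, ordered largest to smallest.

Circular molecule, 3 cuts → 3 fragments:
  2279 − 2031 = 248 bp
  3054 − 2279 = 775 bp
  wrap: 4010 − 3054 + 2031 = 2987 bp
Sorted largest to smallest: 2987, 775, 248 bp.

2987, 775, 248 bp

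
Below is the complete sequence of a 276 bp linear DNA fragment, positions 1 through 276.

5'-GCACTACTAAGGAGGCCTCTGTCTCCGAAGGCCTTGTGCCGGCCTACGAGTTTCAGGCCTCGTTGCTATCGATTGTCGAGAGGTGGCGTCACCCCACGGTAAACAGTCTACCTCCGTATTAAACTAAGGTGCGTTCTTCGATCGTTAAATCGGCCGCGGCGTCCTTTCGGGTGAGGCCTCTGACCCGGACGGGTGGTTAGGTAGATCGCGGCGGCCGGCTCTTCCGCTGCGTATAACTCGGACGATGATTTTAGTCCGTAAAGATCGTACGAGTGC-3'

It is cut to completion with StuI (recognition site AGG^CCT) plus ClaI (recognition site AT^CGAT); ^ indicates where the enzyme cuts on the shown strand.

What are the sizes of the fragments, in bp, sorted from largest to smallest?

107, 100, 26, 16, 15, 12 bp

StuI sites (AGGCCT) start at positions 13, 29, 55, 174.
StuI cuts after base 3 of each site, so after positions 15, 31, 57, 176.
The ClaI site (ATCGAT) starts at position 68.
ClaI cuts after base 2 of each site, so after position 69.
Combined cut positions: 15, 31, 57, 69, 176.
Linear molecule, 5 cuts → 6 fragments:
  1–15 → 15 bp
  16–31 → 16 bp
  32–57 → 26 bp
  58–69 → 12 bp
  70–176 → 107 bp
  177–276 → 100 bp
Sorted largest to smallest: 107, 100, 26, 16, 15, 12 bp.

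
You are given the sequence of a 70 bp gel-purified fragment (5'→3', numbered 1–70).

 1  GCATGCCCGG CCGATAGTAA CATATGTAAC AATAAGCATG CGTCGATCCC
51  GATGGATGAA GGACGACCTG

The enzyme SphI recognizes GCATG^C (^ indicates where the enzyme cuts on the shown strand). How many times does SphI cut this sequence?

2

GCATGC occurs starting at positions 1, 36.
SphI cuts at 2 sites.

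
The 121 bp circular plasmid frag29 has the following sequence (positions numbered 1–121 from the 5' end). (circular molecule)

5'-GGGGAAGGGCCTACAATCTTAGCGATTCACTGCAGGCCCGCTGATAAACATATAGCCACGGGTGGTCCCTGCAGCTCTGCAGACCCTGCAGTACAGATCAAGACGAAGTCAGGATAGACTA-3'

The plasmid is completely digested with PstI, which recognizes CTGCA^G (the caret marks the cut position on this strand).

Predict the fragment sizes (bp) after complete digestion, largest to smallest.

PstI sites (CTGCAG) start at positions 30, 69, 77, 86.
PstI cuts after base 5 of each site (before the last base), so after positions 34, 73, 81, 90.
Circular molecule, 4 cuts → 4 fragments:
  35–73 → 39 bp
  74–81 → 8 bp
  82–90 → 9 bp
  91–121 then 1–34 → 31 + 34 = 65 bp
Sorted largest to smallest: 65, 39, 9, 8 bp.

65, 39, 9, 8 bp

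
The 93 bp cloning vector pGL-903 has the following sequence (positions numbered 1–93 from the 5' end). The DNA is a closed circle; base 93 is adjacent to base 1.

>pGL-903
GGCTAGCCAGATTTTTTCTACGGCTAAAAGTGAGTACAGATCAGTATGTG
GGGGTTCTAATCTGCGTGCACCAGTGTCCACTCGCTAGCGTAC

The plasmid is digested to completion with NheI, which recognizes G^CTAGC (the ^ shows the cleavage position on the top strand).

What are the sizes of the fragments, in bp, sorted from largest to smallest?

82, 11 bp

NheI sites (GCTAGC) start at positions 2, 84.
NheI cuts after the first base of each site, so after positions 2, 84.
Circular molecule, 2 cuts → 2 fragments:
  3–84 → 82 bp
  85–93 then 1–2 → 9 + 2 = 11 bp
Sorted largest to smallest: 82, 11 bp.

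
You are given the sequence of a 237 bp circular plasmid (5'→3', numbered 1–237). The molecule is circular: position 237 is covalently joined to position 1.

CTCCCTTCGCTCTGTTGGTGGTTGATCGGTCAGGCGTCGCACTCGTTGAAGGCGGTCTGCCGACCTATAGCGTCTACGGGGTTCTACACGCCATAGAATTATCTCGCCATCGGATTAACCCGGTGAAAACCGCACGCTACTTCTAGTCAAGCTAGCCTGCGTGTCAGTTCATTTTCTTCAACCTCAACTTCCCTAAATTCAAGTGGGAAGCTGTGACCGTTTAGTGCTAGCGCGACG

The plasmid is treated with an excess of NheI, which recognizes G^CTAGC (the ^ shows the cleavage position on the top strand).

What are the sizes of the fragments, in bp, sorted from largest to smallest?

NheI sites (GCTAGC) start at positions 151, 226.
NheI cuts after the first base of each site, so after positions 151, 226.
Circular molecule, 2 cuts → 2 fragments:
  152–226 → 75 bp
  227–237 then 1–151 → 11 + 151 = 162 bp
Sorted largest to smallest: 162, 75 bp.

162, 75 bp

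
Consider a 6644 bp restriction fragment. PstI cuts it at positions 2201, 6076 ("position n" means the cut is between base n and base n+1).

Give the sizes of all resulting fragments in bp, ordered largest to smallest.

3875, 2201, 568 bp

Linear molecule, 2 cuts → 3 fragments:
  2201 − 0 = 2201 bp
  6076 − 2201 = 3875 bp
  6644 − 6076 = 568 bp
Sorted largest to smallest: 3875, 2201, 568 bp.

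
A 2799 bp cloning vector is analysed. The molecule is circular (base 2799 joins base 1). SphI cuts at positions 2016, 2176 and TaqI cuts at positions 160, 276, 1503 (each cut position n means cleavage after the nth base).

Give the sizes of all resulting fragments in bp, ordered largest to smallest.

Combined cut positions (sorted): 160, 276, 1503, 2016, 2176.
Circular molecule, 5 cuts → 5 fragments:
  276 − 160 = 116 bp
  1503 − 276 = 1227 bp
  2016 − 1503 = 513 bp
  2176 − 2016 = 160 bp
  wrap: 2799 − 2176 + 160 = 783 bp
Sorted largest to smallest: 1227, 783, 513, 160, 116 bp.

1227, 783, 513, 160, 116 bp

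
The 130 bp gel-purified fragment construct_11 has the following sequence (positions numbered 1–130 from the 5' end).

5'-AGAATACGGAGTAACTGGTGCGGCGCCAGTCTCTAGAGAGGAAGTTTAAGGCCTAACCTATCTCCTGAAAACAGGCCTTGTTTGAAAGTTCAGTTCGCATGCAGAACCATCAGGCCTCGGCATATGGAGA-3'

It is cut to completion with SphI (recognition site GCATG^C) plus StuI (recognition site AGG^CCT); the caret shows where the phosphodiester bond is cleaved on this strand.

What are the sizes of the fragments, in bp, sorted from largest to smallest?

51, 26, 24, 16, 13 bp

The SphI site (GCATGC) starts at position 97.
SphI cuts after base 5 of each site (before the last base), so after position 101.
StuI sites (AGGCCT) start at positions 49, 73, 112.
StuI cuts after base 3 of each site, so after positions 51, 75, 114.
Combined cut positions: 51, 75, 101, 114.
Linear molecule, 4 cuts → 5 fragments:
  1–51 → 51 bp
  52–75 → 24 bp
  76–101 → 26 bp
  102–114 → 13 bp
  115–130 → 16 bp
Sorted largest to smallest: 51, 26, 24, 16, 13 bp.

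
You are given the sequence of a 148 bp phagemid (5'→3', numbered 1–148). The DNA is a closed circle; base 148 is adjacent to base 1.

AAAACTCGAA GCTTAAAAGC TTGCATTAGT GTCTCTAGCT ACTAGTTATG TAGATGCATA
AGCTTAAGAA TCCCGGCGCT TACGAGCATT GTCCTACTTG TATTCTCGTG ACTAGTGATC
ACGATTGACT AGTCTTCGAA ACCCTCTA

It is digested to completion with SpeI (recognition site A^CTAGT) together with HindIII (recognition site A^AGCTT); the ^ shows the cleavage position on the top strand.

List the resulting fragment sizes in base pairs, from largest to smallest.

51, 29, 24, 19, 17, 8 bp

SpeI sites (ACTAGT) start at positions 41, 111, 128.
SpeI cuts after the first base of each site, so after positions 41, 111, 128.
HindIII sites (AAGCTT) start at positions 9, 17, 60.
HindIII cuts after the first base of each site, so after positions 9, 17, 60.
Combined cut positions: 9, 17, 41, 60, 111, 128.
Circular molecule, 6 cuts → 6 fragments:
  10–17 → 8 bp
  18–41 → 24 bp
  42–60 → 19 bp
  61–111 → 51 bp
  112–128 → 17 bp
  129–148 then 1–9 → 20 + 9 = 29 bp
Sorted largest to smallest: 51, 29, 24, 19, 17, 8 bp.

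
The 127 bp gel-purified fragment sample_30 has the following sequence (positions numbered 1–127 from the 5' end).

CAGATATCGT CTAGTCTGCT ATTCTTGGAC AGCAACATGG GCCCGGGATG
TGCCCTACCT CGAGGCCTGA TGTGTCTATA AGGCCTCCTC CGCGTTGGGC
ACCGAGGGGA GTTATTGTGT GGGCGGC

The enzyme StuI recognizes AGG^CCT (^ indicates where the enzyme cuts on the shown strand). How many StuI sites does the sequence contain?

AGGCCT occurs starting at positions 63, 81.
StuI cuts at 2 sites.

2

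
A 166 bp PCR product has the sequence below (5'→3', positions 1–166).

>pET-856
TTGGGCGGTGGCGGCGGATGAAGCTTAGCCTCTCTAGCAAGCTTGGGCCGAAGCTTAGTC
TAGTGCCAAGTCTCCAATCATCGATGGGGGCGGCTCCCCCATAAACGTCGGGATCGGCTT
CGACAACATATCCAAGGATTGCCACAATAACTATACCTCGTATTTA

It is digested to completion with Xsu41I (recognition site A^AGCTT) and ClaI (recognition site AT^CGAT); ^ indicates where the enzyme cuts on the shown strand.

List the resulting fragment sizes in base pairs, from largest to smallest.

Xsu41I sites (AAGCTT) start at positions 21, 39, 51.
Xsu41I cuts after the first base of each site, so after positions 21, 39, 51.
The ClaI site (ATCGAT) starts at position 80.
ClaI cuts after base 2 of each site, so after position 81.
Combined cut positions: 21, 39, 51, 81.
Linear molecule, 4 cuts → 5 fragments:
  1–21 → 21 bp
  22–39 → 18 bp
  40–51 → 12 bp
  52–81 → 30 bp
  82–166 → 85 bp
Sorted largest to smallest: 85, 30, 21, 18, 12 bp.

85, 30, 21, 18, 12 bp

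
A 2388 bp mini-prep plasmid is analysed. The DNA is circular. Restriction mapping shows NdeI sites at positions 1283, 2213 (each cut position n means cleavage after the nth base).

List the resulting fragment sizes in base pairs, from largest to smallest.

Circular molecule, 2 cuts → 2 fragments:
  2213 − 1283 = 930 bp
  wrap: 2388 − 2213 + 1283 = 1458 bp
Sorted largest to smallest: 1458, 930 bp.

1458, 930 bp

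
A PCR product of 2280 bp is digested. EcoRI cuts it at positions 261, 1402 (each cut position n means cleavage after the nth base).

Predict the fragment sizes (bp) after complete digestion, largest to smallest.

1141, 878, 261 bp

Linear molecule, 2 cuts → 3 fragments:
  261 − 0 = 261 bp
  1402 − 261 = 1141 bp
  2280 − 1402 = 878 bp
Sorted largest to smallest: 1141, 878, 261 bp.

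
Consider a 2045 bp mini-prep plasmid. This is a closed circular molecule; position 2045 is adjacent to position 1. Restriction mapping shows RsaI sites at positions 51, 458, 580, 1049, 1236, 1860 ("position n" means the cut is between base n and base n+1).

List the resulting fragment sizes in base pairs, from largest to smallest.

Circular molecule, 6 cuts → 6 fragments:
  458 − 51 = 407 bp
  580 − 458 = 122 bp
  1049 − 580 = 469 bp
  1236 − 1049 = 187 bp
  1860 − 1236 = 624 bp
  wrap: 2045 − 1860 + 51 = 236 bp
Sorted largest to smallest: 624, 469, 407, 236, 187, 122 bp.

624, 469, 407, 236, 187, 122 bp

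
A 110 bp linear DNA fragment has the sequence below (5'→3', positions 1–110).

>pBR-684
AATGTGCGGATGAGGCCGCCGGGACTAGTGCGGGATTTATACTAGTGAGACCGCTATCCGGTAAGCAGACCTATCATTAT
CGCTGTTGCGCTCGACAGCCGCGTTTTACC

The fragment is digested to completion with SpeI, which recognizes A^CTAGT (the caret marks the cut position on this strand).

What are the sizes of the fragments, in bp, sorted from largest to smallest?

69, 24, 17 bp

SpeI sites (ACTAGT) start at positions 24, 41.
SpeI cuts after the first base of each site, so after positions 24, 41.
Linear molecule, 2 cuts → 3 fragments:
  1–24 → 24 bp
  25–41 → 17 bp
  42–110 → 69 bp
Sorted largest to smallest: 69, 24, 17 bp.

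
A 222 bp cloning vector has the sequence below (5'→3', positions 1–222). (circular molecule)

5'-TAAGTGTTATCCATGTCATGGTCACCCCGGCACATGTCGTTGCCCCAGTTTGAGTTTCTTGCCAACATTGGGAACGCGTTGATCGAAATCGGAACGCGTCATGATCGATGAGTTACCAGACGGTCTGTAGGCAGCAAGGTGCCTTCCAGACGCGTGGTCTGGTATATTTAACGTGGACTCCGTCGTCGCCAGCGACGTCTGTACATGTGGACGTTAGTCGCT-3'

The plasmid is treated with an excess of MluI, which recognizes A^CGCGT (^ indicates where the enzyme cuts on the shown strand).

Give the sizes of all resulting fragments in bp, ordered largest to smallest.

MluI sites (ACGCGT) start at positions 74, 94, 150.
MluI cuts after the first base of each site, so after positions 74, 94, 150.
Circular molecule, 3 cuts → 3 fragments:
  75–94 → 20 bp
  95–150 → 56 bp
  151–222 then 1–74 → 72 + 74 = 146 bp
Sorted largest to smallest: 146, 56, 20 bp.

146, 56, 20 bp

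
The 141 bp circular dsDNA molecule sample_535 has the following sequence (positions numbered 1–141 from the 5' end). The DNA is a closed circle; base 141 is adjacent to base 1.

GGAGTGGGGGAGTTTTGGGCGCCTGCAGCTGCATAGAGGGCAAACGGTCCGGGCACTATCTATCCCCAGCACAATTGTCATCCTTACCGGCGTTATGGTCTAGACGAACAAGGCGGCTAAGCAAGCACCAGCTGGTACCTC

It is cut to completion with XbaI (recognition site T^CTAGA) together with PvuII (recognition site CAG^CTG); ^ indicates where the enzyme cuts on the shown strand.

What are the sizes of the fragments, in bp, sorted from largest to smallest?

The XbaI site (TCTAGA) starts at position 99.
XbaI cuts after the first base of each site, so after position 99.
PvuII sites (CAGCTG) start at positions 26, 129.
PvuII cuts after base 3 of each site, so after positions 28, 131.
Combined cut positions: 28, 99, 131.
Circular molecule, 3 cuts → 3 fragments:
  29–99 → 71 bp
  100–131 → 32 bp
  132–141 then 1–28 → 10 + 28 = 38 bp
Sorted largest to smallest: 71, 38, 32 bp.

71, 38, 32 bp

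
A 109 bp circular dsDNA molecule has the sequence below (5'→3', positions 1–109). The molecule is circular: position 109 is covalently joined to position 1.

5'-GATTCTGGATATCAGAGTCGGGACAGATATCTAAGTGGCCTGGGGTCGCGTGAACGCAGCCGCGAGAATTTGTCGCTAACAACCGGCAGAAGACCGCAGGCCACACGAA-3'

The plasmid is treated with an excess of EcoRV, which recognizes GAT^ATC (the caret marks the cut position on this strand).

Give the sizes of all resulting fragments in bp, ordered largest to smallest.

91, 18 bp

EcoRV sites (GATATC) start at positions 8, 26.
EcoRV cuts after base 3 of each site, so after positions 10, 28.
Circular molecule, 2 cuts → 2 fragments:
  11–28 → 18 bp
  29–109 then 1–10 → 81 + 10 = 91 bp
Sorted largest to smallest: 91, 18 bp.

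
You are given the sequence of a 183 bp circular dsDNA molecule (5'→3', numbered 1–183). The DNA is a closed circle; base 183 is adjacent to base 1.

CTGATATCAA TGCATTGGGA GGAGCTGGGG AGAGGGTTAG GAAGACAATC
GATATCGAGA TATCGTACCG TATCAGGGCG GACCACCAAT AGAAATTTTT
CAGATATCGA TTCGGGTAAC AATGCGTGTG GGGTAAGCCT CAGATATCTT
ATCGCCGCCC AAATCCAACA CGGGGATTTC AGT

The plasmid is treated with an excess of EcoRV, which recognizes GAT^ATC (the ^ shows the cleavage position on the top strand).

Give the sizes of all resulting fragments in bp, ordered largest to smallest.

EcoRV sites (GATATC) start at positions 3, 51, 59, 103, 143.
EcoRV cuts after base 3 of each site, so after positions 5, 53, 61, 105, 145.
Circular molecule, 5 cuts → 5 fragments:
  6–53 → 48 bp
  54–61 → 8 bp
  62–105 → 44 bp
  106–145 → 40 bp
  146–183 then 1–5 → 38 + 5 = 43 bp
Sorted largest to smallest: 48, 44, 43, 40, 8 bp.

48, 44, 43, 40, 8 bp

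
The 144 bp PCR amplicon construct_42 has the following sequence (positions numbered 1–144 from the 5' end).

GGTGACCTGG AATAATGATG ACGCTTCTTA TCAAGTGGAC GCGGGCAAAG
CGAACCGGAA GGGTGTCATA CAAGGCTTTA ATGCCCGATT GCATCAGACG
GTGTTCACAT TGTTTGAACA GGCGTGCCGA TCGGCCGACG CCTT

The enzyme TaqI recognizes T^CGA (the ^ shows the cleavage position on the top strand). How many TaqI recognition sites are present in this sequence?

No occurrence of TCGA is present in the sequence.
TaqI does not cut: 0 sites.

0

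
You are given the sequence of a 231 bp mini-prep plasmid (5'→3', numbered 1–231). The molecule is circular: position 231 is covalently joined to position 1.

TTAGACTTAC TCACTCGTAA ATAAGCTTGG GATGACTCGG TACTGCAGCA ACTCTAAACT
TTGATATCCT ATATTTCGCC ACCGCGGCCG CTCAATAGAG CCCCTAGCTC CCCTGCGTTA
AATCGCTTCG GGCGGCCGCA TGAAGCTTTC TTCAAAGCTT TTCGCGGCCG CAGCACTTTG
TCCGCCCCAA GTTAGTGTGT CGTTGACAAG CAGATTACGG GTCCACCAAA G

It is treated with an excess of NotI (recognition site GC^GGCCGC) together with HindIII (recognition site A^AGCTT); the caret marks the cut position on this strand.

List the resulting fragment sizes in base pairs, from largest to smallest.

NotI sites (GCGGCCGC) start at positions 84, 132, 164.
NotI cuts after base 2 of each site, so after positions 85, 133, 165.
HindIII sites (AAGCTT) start at positions 23, 143, 155.
HindIII cuts after the first base of each site, so after positions 23, 143, 155.
Combined cut positions: 23, 85, 133, 143, 155, 165.
Circular molecule, 6 cuts → 6 fragments:
  24–85 → 62 bp
  86–133 → 48 bp
  134–143 → 10 bp
  144–155 → 12 bp
  156–165 → 10 bp
  166–231 then 1–23 → 66 + 23 = 89 bp
Sorted largest to smallest: 89, 62, 48, 12, 10, 10 bp.

89, 62, 48, 12, 10, 10 bp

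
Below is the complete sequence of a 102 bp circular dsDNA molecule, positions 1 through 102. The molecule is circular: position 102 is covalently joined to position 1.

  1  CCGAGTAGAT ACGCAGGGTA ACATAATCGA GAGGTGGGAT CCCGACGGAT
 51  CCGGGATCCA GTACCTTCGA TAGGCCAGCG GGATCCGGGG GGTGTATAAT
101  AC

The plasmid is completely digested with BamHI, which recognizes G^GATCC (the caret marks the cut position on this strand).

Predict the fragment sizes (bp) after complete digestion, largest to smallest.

58, 27, 10, 7 bp

BamHI sites (GGATCC) start at positions 37, 47, 54, 81.
BamHI cuts after the first base of each site, so after positions 37, 47, 54, 81.
Circular molecule, 4 cuts → 4 fragments:
  38–47 → 10 bp
  48–54 → 7 bp
  55–81 → 27 bp
  82–102 then 1–37 → 21 + 37 = 58 bp
Sorted largest to smallest: 58, 27, 10, 7 bp.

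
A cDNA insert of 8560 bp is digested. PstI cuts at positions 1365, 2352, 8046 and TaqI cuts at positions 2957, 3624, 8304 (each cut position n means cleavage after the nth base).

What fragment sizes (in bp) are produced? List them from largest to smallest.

Combined cut positions (sorted): 1365, 2352, 2957, 3624, 8046, 8304.
Linear molecule, 6 cuts → 7 fragments:
  1365 − 0 = 1365 bp
  2352 − 1365 = 987 bp
  2957 − 2352 = 605 bp
  3624 − 2957 = 667 bp
  8046 − 3624 = 4422 bp
  8304 − 8046 = 258 bp
  8560 − 8304 = 256 bp
Sorted largest to smallest: 4422, 1365, 987, 667, 605, 258, 256 bp.

4422, 1365, 987, 667, 605, 258, 256 bp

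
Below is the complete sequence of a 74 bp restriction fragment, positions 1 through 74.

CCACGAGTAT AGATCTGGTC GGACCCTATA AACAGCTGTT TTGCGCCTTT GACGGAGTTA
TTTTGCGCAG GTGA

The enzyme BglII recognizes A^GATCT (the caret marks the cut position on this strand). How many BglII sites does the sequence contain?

1

AGATCT occurs starting at position 11.
BglII cuts at 1 site.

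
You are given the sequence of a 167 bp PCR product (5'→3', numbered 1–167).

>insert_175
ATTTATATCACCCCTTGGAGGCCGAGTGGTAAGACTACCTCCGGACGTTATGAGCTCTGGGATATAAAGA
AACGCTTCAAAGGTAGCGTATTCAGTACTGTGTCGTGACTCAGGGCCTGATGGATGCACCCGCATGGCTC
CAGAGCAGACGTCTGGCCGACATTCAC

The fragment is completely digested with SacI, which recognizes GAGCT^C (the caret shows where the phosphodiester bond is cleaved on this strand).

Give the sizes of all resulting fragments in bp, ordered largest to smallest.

111, 56 bp

The SacI site (GAGCTC) starts at position 52.
SacI cuts after base 5 of each site (before the last base), so after position 56.
Linear molecule, 1 cut → 2 fragments:
  1–56 → 56 bp
  57–167 → 111 bp
Sorted largest to smallest: 111, 56 bp.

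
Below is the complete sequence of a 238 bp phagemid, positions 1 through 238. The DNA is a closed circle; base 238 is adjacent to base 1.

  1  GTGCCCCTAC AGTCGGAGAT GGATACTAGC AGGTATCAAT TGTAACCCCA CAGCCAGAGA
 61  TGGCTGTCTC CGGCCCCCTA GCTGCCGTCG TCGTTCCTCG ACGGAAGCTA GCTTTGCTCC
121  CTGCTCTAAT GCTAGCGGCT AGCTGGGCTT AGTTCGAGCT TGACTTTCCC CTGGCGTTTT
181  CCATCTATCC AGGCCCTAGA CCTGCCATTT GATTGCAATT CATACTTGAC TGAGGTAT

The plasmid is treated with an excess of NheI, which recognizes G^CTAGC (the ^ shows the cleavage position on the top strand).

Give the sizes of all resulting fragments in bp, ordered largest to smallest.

NheI sites (GCTAGC) start at positions 107, 131, 138.
NheI cuts after the first base of each site, so after positions 107, 131, 138.
Circular molecule, 3 cuts → 3 fragments:
  108–131 → 24 bp
  132–138 → 7 bp
  139–238 then 1–107 → 100 + 107 = 207 bp
Sorted largest to smallest: 207, 24, 7 bp.

207, 24, 7 bp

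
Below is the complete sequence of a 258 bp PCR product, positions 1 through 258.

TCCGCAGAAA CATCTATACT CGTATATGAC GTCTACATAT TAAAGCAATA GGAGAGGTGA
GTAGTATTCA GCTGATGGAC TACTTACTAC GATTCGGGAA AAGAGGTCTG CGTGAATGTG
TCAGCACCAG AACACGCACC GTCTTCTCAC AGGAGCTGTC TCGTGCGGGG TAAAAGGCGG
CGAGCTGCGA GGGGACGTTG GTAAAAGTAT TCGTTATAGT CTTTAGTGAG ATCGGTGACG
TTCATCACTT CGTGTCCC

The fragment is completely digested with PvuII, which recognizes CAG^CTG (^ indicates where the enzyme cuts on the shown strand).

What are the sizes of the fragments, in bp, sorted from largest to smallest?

187, 71 bp

The PvuII site (CAGCTG) starts at position 69.
PvuII cuts after base 3 of each site, so after position 71.
Linear molecule, 1 cut → 2 fragments:
  1–71 → 71 bp
  72–258 → 187 bp
Sorted largest to smallest: 187, 71 bp.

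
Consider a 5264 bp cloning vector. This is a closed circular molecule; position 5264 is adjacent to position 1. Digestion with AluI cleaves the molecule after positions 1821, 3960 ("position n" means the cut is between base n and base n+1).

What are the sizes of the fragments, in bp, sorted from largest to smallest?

3125, 2139 bp

Circular molecule, 2 cuts → 2 fragments:
  3960 − 1821 = 2139 bp
  wrap: 5264 − 3960 + 1821 = 3125 bp
Sorted largest to smallest: 3125, 2139 bp.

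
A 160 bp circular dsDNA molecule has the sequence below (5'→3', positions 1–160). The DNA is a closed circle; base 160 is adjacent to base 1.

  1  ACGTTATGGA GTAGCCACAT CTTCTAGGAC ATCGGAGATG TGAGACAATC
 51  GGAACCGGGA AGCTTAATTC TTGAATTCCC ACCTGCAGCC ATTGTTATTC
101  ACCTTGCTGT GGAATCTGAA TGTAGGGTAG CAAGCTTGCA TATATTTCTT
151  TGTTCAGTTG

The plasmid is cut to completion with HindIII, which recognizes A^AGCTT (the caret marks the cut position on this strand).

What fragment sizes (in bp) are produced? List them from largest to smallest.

HindIII sites (AAGCTT) start at positions 60, 132.
HindIII cuts after the first base of each site, so after positions 60, 132.
Circular molecule, 2 cuts → 2 fragments:
  61–132 → 72 bp
  133–160 then 1–60 → 28 + 60 = 88 bp
Sorted largest to smallest: 88, 72 bp.

88, 72 bp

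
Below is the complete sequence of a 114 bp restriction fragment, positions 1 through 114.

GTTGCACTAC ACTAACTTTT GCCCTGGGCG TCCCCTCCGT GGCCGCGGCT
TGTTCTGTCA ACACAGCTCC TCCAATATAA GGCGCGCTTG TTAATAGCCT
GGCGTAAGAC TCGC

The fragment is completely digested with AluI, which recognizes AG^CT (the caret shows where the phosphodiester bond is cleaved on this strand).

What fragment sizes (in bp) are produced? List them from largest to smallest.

66, 48 bp

The AluI site (AGCT) starts at position 65.
AluI cuts after base 2 of each site, so after position 66.
Linear molecule, 1 cut → 2 fragments:
  1–66 → 66 bp
  67–114 → 48 bp
Sorted largest to smallest: 66, 48 bp.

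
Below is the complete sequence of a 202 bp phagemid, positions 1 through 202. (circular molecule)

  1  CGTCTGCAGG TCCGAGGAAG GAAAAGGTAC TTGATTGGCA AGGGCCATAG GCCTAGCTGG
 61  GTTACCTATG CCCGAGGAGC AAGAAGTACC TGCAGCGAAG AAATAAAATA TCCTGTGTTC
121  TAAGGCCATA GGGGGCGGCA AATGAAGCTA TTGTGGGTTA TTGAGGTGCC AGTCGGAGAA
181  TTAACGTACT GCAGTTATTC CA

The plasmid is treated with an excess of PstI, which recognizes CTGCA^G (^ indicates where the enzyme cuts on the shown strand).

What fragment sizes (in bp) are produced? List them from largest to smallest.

99, 86, 17 bp

PstI sites (CTGCAG) start at positions 4, 90, 189.
PstI cuts after base 5 of each site (before the last base), so after positions 8, 94, 193.
Circular molecule, 3 cuts → 3 fragments:
  9–94 → 86 bp
  95–193 → 99 bp
  194–202 then 1–8 → 9 + 8 = 17 bp
Sorted largest to smallest: 99, 86, 17 bp.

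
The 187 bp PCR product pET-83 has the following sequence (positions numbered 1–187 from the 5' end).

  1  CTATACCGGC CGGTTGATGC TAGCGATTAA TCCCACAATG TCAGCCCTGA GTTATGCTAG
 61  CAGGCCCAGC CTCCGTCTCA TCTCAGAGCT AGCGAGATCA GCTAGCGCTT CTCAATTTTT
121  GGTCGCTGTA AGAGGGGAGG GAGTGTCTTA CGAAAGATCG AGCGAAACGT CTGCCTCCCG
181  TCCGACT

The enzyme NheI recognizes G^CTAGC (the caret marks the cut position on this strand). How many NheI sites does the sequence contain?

GCTAGC occurs starting at positions 19, 56, 88, 101.
NheI cuts at 4 sites.

4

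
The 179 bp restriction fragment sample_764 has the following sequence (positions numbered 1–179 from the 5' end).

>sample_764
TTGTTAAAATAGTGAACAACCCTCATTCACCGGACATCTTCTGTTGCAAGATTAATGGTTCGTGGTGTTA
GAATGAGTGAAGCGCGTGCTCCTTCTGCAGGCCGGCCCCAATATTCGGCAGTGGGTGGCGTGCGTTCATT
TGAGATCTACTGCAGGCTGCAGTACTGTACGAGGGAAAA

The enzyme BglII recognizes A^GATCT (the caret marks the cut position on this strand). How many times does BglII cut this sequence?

1

AGATCT occurs starting at position 143.
BglII cuts at 1 site.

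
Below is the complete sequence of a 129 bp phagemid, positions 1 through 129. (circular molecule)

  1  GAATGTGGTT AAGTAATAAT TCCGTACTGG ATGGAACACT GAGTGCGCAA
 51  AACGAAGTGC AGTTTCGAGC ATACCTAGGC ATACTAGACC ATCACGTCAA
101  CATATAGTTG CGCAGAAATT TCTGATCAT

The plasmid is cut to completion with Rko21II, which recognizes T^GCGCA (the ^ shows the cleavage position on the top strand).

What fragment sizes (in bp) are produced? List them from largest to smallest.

65, 64 bp

Rko21II sites (TGCGCA) start at positions 44, 109.
Rko21II cuts after the first base of each site, so after positions 44, 109.
Circular molecule, 2 cuts → 2 fragments:
  45–109 → 65 bp
  110–129 then 1–44 → 20 + 44 = 64 bp
Sorted largest to smallest: 65, 64 bp.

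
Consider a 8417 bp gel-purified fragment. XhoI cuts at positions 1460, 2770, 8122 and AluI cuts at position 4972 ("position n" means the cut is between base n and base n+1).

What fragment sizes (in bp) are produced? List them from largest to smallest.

Combined cut positions (sorted): 1460, 2770, 4972, 8122.
Linear molecule, 4 cuts → 5 fragments:
  1460 − 0 = 1460 bp
  2770 − 1460 = 1310 bp
  4972 − 2770 = 2202 bp
  8122 − 4972 = 3150 bp
  8417 − 8122 = 295 bp
Sorted largest to smallest: 3150, 2202, 1460, 1310, 295 bp.

3150, 2202, 1460, 1310, 295 bp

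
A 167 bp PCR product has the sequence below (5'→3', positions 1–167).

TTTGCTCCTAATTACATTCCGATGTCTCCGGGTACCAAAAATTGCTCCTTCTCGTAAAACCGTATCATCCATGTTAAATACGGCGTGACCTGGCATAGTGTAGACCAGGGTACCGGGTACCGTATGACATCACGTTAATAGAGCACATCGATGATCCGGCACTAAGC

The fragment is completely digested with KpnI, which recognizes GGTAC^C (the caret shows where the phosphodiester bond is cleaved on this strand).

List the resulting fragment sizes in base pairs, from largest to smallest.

78, 47, 35, 7 bp

KpnI sites (GGTACC) start at positions 31, 109, 116.
KpnI cuts after base 5 of each site (before the last base), so after positions 35, 113, 120.
Linear molecule, 3 cuts → 4 fragments:
  1–35 → 35 bp
  36–113 → 78 bp
  114–120 → 7 bp
  121–167 → 47 bp
Sorted largest to smallest: 78, 47, 35, 7 bp.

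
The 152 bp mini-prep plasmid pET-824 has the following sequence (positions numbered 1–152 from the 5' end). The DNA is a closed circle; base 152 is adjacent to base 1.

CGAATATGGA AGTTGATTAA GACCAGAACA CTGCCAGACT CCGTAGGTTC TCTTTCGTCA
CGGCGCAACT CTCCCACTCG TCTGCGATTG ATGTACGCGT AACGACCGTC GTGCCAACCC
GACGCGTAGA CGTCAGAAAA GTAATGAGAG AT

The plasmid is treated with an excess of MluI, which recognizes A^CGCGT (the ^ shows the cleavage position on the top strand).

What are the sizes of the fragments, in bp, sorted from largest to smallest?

MluI sites (ACGCGT) start at positions 95, 122.
MluI cuts after the first base of each site, so after positions 95, 122.
Circular molecule, 2 cuts → 2 fragments:
  96–122 → 27 bp
  123–152 then 1–95 → 30 + 95 = 125 bp
Sorted largest to smallest: 125, 27 bp.

125, 27 bp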